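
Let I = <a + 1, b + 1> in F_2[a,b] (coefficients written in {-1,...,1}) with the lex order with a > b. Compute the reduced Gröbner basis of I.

f_1 = a + 1, LT = a.
f_2 = b + 1, LT = b.

S(f_1,f_2): leading monomials are coprime, so the S-polynomial reduces to 0 (Buchberger's first criterion).
Every S-polynomial of the final basis reduces to 0, so we have a Gröbner basis.

G = {a + 1, b + 1}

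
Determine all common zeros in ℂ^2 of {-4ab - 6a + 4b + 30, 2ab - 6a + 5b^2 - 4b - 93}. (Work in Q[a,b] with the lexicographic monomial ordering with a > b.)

{(-3, -3), (-sqrt(5281)/24 - 25/24, 19/20 - sqrt(5281)/20), (-25/24 + sqrt(5281)/24, 19/20 + sqrt(5281)/20)}

Compute a lex Gröbner basis by Buchberger's algorithm.
f_1 = -4ab - 6a + 4b + 30, LT = ab.
f_2 = 2ab - 6a + 5b^2 - 4b - 93, LT = ab.

S(f_1,f_2): lcm = ab. S = 9/2a - 5/2b^2 + b + 39.
  reduce S modulo (f_1, f_2):
  remainder 9/2a - 5/2b^2 + b + 39 ≠ 0; add h_3 = 9/2a - 5/2b^2 + b + 39 to the basis.

S(f_1,h_3): lcm = ab. S = 3/2a + 5/9b^3 - 2/9b^2 - 29/3b - 15/2.
  reduce S modulo (f_1, f_2, h_3):
  remainder 5/9b^3 + 11/18b^2 - 10b - 41/2 ≠ 0; add h_4 = 5/9b^3 + 11/18b^2 - 10b - 41/2 to the basis.

The other S-polynomials (S(f_2,h_3), S(f_1,h_4), S(f_2,h_4), S(h_3,h_4)) all reduce to 0 modulo the current basis, so we have a Gröbner basis.
Inter-reduce: drop elements whose leading term is divisible by another's, tail-reduce, and make monic.
Reduced Gröbner basis: {a - 5/9b^2 + 2/9b + 26/3, b^3 + 11/10b^2 - 18b - 369/10}.

Since the basis is lex-ordered, b^3 + 11/10b^2 - 18b - 369/10 is univariate in b. Its roots are {-3, 19/20 - sqrt(5281)/20, 19/20 + sqrt(5281)/20}. Back-substituting each root into the other basis elements fixes the other coordinates.
  b = -3: the earlier basis element becomes a + 3 = 0, giving a = -3 — point (-3, -3).
  b = 19/20 - sqrt(5281)/20: the earlier basis element becomes a + 25/24 + sqrt(5281)/24 = 0, giving a = -sqrt(5281)/24 - 25/24 — point (-sqrt(5281)/24 - 25/24, 19/20 - sqrt(5281)/20).
  b = 19/20 + sqrt(5281)/20: the earlier basis element becomes a - sqrt(5281)/24 + 25/24 = 0, giving a = -25/24 + sqrt(5281)/24 — point (-25/24 + sqrt(5281)/24, 19/20 + sqrt(5281)/20).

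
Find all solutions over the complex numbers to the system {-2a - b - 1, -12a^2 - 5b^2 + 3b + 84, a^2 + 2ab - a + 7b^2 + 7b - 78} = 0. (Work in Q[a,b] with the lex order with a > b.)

Compute a lex Gröbner basis by Buchberger's algorithm.
f_1 = -2a - b - 1, LT = a.
f_2 = -12a^2 - 5b^2 + 3b + 84, LT = a^2.
f_3 = a^2 + 2ab - a + 7b^2 + 7b - 78, LT = a^2.

S(f_1,f_2): lcm = a^2. S = 1/2ab + 1/2a - 5/12b^2 + 1/4b + 7.
  leading term ab: subtract (-1/4b)·f_1 from 1/2ab + 1/2a - 5/12b^2 + 1/4b + 7 → 1/2a - 2/3b^2 + 7
  leading term a: subtract (-1/4)·f_1 from 1/2a - 2/3b^2 + 7 → -2/3b^2 - 1/4b + 27/4
  leading term b^2: no divisor's leading term divides it; move -2/3b^2 to the remainder.
  leading term b: no divisor's leading term divides it; move -1/4b to the remainder.
  leading term 1: no divisor's leading term divides it; move 27/4 to the remainder.
  remainder -2/3b^2 - 1/4b + 27/4 ≠ 0; add h_4 = -2/3b^2 - 1/4b + 27/4 to the basis.

S(f_1,f_3): lcm = a^2. S = -3/2ab + 3/2a - 7b^2 - 7b + 78.
  leading term ab: subtract (3/4b)·f_1 from -3/2ab + 3/2a - 7b^2 - 7b + 78 → 3/2a - 25/4b^2 - 25/4b + 78
  leading term a: subtract (-3/4)·f_1 from 3/2a - 25/4b^2 - 25/4b + 78 → -25/4b^2 - 7b + 309/4
  leading term b^2: subtract (75/8)·h_4 from -25/4b^2 - 7b + 309/4 → -149/32b + 447/32
  leading term b: no divisor's leading term divides it; move -149/32b to the remainder.
  leading term 1: no divisor's leading term divides it; move 447/32 to the remainder.
  remainder -149/32b + 447/32 ≠ 0; add h_5 = -149/32b + 447/32 to the basis.

The other S-polynomials (S(f_2,f_3), S(f_1,h_4), S(f_2,h_4), S(f_3,h_4), S(f_1,h_5), S(f_2,h_5), S(f_3,h_5), S(h_4,h_5)) all reduce to 0 modulo the current basis, so we have a Gröbner basis.
Inter-reduce: drop elements whose leading term is divisible by another's, tail-reduce, and make monic.
Reduced Gröbner basis: {a + 2, b - 3}.

Elimination: the polynomial b - 3 lies in the elimination ideal for b, so b ∈ {3}. For each such b, the remaining basis elements (now univariate) give the rest of the solution.
  b = 3: the earlier basis element becomes a + 2 = 0, giving a = -2 — point (-2, 3).

{(-2, 3)}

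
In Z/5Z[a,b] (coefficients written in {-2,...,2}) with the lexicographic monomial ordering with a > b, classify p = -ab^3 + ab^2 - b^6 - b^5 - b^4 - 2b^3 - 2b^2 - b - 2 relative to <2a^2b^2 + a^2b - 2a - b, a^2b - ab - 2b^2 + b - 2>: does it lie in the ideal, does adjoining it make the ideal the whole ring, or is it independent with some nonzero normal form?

First compute the reduced Gröbner basis of I by Buchberger's algorithm.
f_1 = 2a^2b^2 + a^2b - 2a - b, LT = a^2b^2.
f_2 = a^2b - ab - 2b^2 + b - 2, LT = a^2b.

S(f_1,f_2): lcm = a^2b^2. S = -2a^2b + ab^2 - a + 2b^3 - b^2 - b.
  leading term a^2b: subtract (-2)·f_2 from -2a^2b + ab^2 - a + 2b^3 - b^2 - b → ab^2 - 2ab - a + 2b^3 + b + 1
  leading term ab^2: no divisor's leading term divides it; move ab^2 to the remainder.
  leading term ab: no divisor's leading term divides it; move -2ab to the remainder.
  leading term a: no divisor's leading term divides it; move -a to the remainder.
  leading term b^3: no divisor's leading term divides it; move 2b^3 to the remainder.
  leading term b: no divisor's leading term divides it; move b to the remainder.
  leading term 1: no divisor's leading term divides it; move 1 to the remainder.
  remainder ab^2 - 2ab - a + 2b^3 + b + 1 ≠ 0; add h_3 = ab^2 - 2ab - a + 2b^3 + b + 1 to the basis.

S(f_1,h_3): lcm = a^2b^2. S = a^2 - 2ab^3 - ab - 2a + 2b.
  leading term a^2: no divisor's leading term divides it; move a^2 to the remainder.
  leading term ab^3: subtract (-2b)·h_3 from -2ab^3 - ab - 2a + 2b → ab^2 + 2ab - 2a - b^4 + 2b^2 - b
  leading term ab^2: subtract (1)·h_3 from ab^2 + 2ab - 2a - b^4 + 2b^2 - b → -ab - a - b^4 - 2b^3 + 2b^2 - 2b - 1
  leading term ab: no divisor's leading term divides it; move -ab to the remainder.
  leading term a: no divisor's leading term divides it; move -a to the remainder.
  leading term b^4: no divisor's leading term divides it; move -b^4 to the remainder.
  leading term b^3: no divisor's leading term divides it; move -2b^3 to the remainder.
  leading term b^2: no divisor's leading term divides it; move 2b^2 to the remainder.
  leading term b: no divisor's leading term divides it; move -2b to the remainder.
  leading term 1: no divisor's leading term divides it; move -1 to the remainder.
  remainder a^2 - ab - a - b^4 - 2b^3 + 2b^2 - 2b - 1 ≠ 0; add h_4 = a^2 - ab - a - b^4 - 2b^3 + 2b^2 - 2b - 1 to the basis.

S(f_1,h_4): lcm = a^2b^2. S = -2a^2b + ab^3 + ab^2 - a + b^6 + 2b^5 - 2b^4 + 2b^3 + b^2 + 2b.
  leading term a^2b: subtract (-2)·f_2 from -2a^2b + ab^3 + ab^2 - a + b^6 + 2b^5 - 2b^4 + 2b^3 + b^2 + 2b → ab^3 + ab^2 - 2ab - a + b^6 + 2b^5 - 2b^4 + 2b^3 + 2b^2 - b + 1
  leading term ab^3: subtract (b)·h_3 from ab^3 + ab^2 - 2ab - a + b^6 + 2b^5 - 2b^4 + 2b^3 + 2b^2 - b + 1 → -2ab^2 - ab - a + b^6 + 2b^5 + b^4 + 2b^3 + b^2 - 2b + 1
  leading term ab^2: subtract (-2)·h_3 from -2ab^2 - ab - a + b^6 + 2b^5 + b^4 + 2b^3 + b^2 - 2b + 1 → 2a + b^6 + 2b^5 + b^4 + b^3 + b^2 - 2
  leading term a: no divisor's leading term divides it; move 2a to the remainder.
  leading term b^6: no divisor's leading term divides it; move b^6 to the remainder.
  leading term b^5: no divisor's leading term divides it; move 2b^5 to the remainder.
  leading term b^4: no divisor's leading term divides it; move b^4 to the remainder.
  leading term b^3: no divisor's leading term divides it; move b^3 to the remainder.
  leading term b^2: no divisor's leading term divides it; move b^2 to the remainder.
  leading term 1: no divisor's leading term divides it; move -2 to the remainder.
  remainder 2a + b^6 + 2b^5 + b^4 + b^3 + b^2 - 2 ≠ 0; add h_5 = 2a + b^6 + 2b^5 + b^4 + b^3 + b^2 - 2 to the basis.

S(f_2,h_4): lcm = a^2b. S = ab^2 + b^5 + 2b^4 - 2b^3 + 2b - 2.
  leading term ab^2: subtract (1)·h_3 from ab^2 + b^5 + 2b^4 - 2b^3 + 2b - 2 → 2ab + a + b^5 + 2b^4 + b^3 + b + 2
  leading term ab: subtract (b)·h_5 from 2ab + a + b^5 + 2b^4 + b^3 + b + 2 → a - b^7 - 2b^6 + b^4 - 2b + 2
  leading term a: subtract (-2)·h_5 from a - b^7 - 2b^6 + b^4 - 2b + 2 → -b^7 - b^5 - 2b^4 + 2b^3 + 2b^2 - 2b - 2
  leading term b^7: no divisor's leading term divides it; move -b^7 to the remainder.
  leading term b^5: no divisor's leading term divides it; move -b^5 to the remainder.
  leading term b^4: no divisor's leading term divides it; move -2b^4 to the remainder.
  leading term b^3: no divisor's leading term divides it; move 2b^3 to the remainder.
  leading term b^2: no divisor's leading term divides it; move 2b^2 to the remainder.
  leading term b: no divisor's leading term divides it; move -2b to the remainder.
  leading term 1: no divisor's leading term divides it; move -2 to the remainder.
  remainder -b^7 - b^5 - 2b^4 + 2b^3 + 2b^2 - 2b - 2 ≠ 0; add h_6 = -b^7 - b^5 - 2b^4 + 2b^3 + 2b^2 - 2b - 2 to the basis.

The other S-polynomials (S(f_2,h_3), S(h_3,h_4), S(f_1,h_5), S(f_2,h_5), S(h_3,h_5), S(h_4,h_5), S(f_1,h_6), S(f_2,h_6), S(h_3,h_6), S(h_4,h_6), S(h_5,h_6)) all reduce to 0 modulo the current basis, so we have a Gröbner basis.
Inter-reduce: drop elements whose leading term is divisible by another's, tail-reduce, and make monic.
Reduced Gröbner basis: {a - 2b^6 + b^5 - 2b^4 - 2b^3 - 2b^2 - 1, b^7 + b^5 + 2b^4 - 2b^3 - 2b^2 + 2b + 2}.
Label its elements g_1 = a - 2b^6 + b^5 - 2b^4 - 2b^3 - 2b^2 - 1, g_2 = b^7 + b^5 + 2b^4 - 2b^3 - 2b^2 + 2b + 2.

Reduce p = -ab^3 + ab^2 - b^6 - b^5 - b^4 - 2b^3 - 2b^2 - b - 2 modulo G:
  leading term ab^3: subtract (-b^3)·g_1 from -ab^3 + ab^2 - b^6 - b^5 - b^4 - 2b^3 - 2b^2 - b - 2 → ab^2 - 2b^9 + b^8 - 2b^7 + 2b^6 + 2b^5 - b^4 + 2b^3 - 2b^2 - b - 2
  leading term ab^2: subtract (b^2)·g_1 from ab^2 - 2b^9 + b^8 - 2b^7 + 2b^6 + 2b^5 - b^4 + 2b^3 - 2b^2 - b - 2 → -2b^9 - 2b^8 + 2b^7 - b^6 - b^5 + b^4 + 2b^3 - b^2 - b - 2
  leading term b^9: subtract (-2b^2)·g_2 from -2b^9 - 2b^8 + 2b^7 - b^6 - b^5 + b^4 + 2b^3 - b^2 - b - 2 → -2b^8 - b^7 - 2b^6 + 2b^4 + b^3 - 2b^2 - b - 2
  leading term b^8: subtract (-2b)·g_2 from -2b^8 - b^7 - 2b^6 + 2b^4 + b^3 - 2b^2 - b - 2 → -b^7 - b^5 - 2b^4 + 2b^3 + 2b^2 - 2b - 2
  leading term b^7: subtract (-1)·g_2 from -b^7 - b^5 - 2b^4 + 2b^3 + 2b^2 - 2b - 2 → 0
  normal form = 0.
Since the normal form is 0, p ∈ I.

-ab^3 + ab^2 - b^6 - b^5 - b^4 - 2b^3 - 2b^2 - b - 2 lies in I (it reduces to 0).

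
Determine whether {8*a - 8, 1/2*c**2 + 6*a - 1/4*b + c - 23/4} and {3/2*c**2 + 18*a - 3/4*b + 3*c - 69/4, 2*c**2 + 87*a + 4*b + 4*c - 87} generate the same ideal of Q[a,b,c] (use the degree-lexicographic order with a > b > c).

No, the ideals differ.

Two ideals are equal iff their reduced Gröbner bases coincide (the reduced basis is unique for a fixed ordering).
Buchberger on the first generating set:
f_1 = 8*a - 8, LT = a.
f_2 = 1/2*c**2 + 6*a - 1/4*b + c - 23/4, LT = c**2.

The S-polynomials (S(f_1,f_2)) all reduce to 0 modulo the current basis, so we have a Gröbner basis.
Inter-reduce: drop elements whose leading term is divisible by another's, tail-reduce, and make monic.
Reduced Gröbner basis: {c**2 - 1/2*b + 2*c + 1/2, a - 1}.

Buchberger on the second generating set:
h_1 = 3/2*c**2 + 18*a - 3/4*b + 3*c - 69/4, LT = c**2.
h_2 = 2*c**2 + 87*a + 4*b + 4*c - 87, LT = c**2.

S(h_1,h_2): lcm = c**2. S = -63/2*a - 5/2*b + 32.
  reduce S modulo (h_1, h_2):
  remainder -63/2*a - 5/2*b + 32 ≠ 0; add k_3 = -63/2*a - 5/2*b + 32 to the basis.

The other S-polynomials (S(h_1,k_3), S(h_2,k_3)) all reduce to 0 modulo the current basis, so we have a Gröbner basis.
Inter-reduce: drop elements whose leading term is divisible by another's, tail-reduce, and make monic.
Reduced Gröbner basis: {c**2 - 61/42*b + 2*c + 29/42, a + 5/63*b - 64/63}.

These differ, so the ideals are not equal.
The same test decides containment: I ⊆ J iff every generator of I reduces to 0 modulo a Gröbner basis of J.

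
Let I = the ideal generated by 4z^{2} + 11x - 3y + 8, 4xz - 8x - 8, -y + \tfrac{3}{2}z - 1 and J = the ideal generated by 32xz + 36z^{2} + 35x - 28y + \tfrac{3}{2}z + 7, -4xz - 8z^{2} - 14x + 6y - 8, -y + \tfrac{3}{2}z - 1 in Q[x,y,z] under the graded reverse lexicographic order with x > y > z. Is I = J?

Yes, the ideals are equal.

Two ideals are equal iff their reduced Gröbner bases coincide (the reduced basis is unique for a fixed ordering).
Buchberger on the first generating set:
f_1 = 4z^{2} + 11x - 3y + 8, LT = z^{2}.
f_2 = 4xz - 8x - 8, LT = xz.
f_3 = -y + \tfrac{3}{2}z - 1, LT = y.

S(f_1,f_2): lcm = xz^{2}. S = \tfrac{11}{4}x^{2} - \tfrac{3}{4}xy + 2xz + 2x + 2z.
  reduce S modulo (f_1, f_2, f_3):
  remainder \tfrac{11}{4}x^{2} + \tfrac{9}{2}x + 2z + \tfrac{7}{4} ≠ 0; add g_4 = \tfrac{11}{4}x^{2} + \tfrac{9}{2}x + 2z + \tfrac{7}{4} to the basis.

The other S-polynomials (S(f_1,f_3), S(f_2,f_3), S(f_1,g_4), S(f_2,g_4), S(f_3,g_4)) all reduce to 0 modulo the current basis, so we have a Gröbner basis.
Inter-reduce: drop elements whose leading term is divisible by another's, tail-reduce, and make monic.
Reduced Gröbner basis: {x^{2} + \tfrac{18}{11}x + \tfrac{8}{11}z + \tfrac{7}{11}, xz - 2x - 2, z^{2} + \tfrac{11}{4}x - \tfrac{9}{8}z + \tfrac{11}{4}, y - \tfrac{3}{2}z + 1}.

Buchberger on the second generating set:
h_1 = 32xz + 36z^{2} + 35x - 28y + \tfrac{3}{2}z + 7, LT = xz.
h_2 = -4xz - 8z^{2} - 14x + 6y - 8, LT = xz.
h_3 = -y + \tfrac{3}{2}z - 1, LT = y.

S(h_1,h_2): lcm = xz. S = -\tfrac{7}{8}z^{2} - \tfrac{77}{32}x + \tfrac{5}{8}y + \tfrac{3}{64}z - \tfrac{57}{32}.
  reduce S modulo (h_1, h_2, h_3):
  remainder -\tfrac{7}{8}z^{2} - \tfrac{77}{32}x + \tfrac{63}{64}z - \tfrac{77}{32} ≠ 0; add k_4 = -\tfrac{7}{8}z^{2} - \tfrac{77}{32}x + \tfrac{63}{64}z - \tfrac{77}{32} to the basis.

S(h_1,k_4): lcm = xz^{2}. S = \tfrac{9}{8}z^{3} - \tfrac{11}{4}x^{2} + \tfrac{71}{32}xz - \tfrac{7}{8}yz + \tfrac{3}{64}z^{2} - \tfrac{11}{4}x + \tfrac{7}{32}z.
  reduce S modulo (h_1, h_2, h_3, k_4):
  remainder -\tfrac{11}{4}x^{2} - \tfrac{9}{2}x - 2z - \tfrac{7}{4} ≠ 0; add k_5 = -\tfrac{11}{4}x^{2} - \tfrac{9}{2}x - 2z - \tfrac{7}{4} to the basis.

The other S-polynomials (S(h_1,h_3), S(h_2,h_3), S(h_2,k_4), S(h_3,k_4), S(h_1,k_5), S(h_2,k_5), S(h_3,k_5), S(k_4,k_5)) all reduce to 0 modulo the current basis, so we have a Gröbner basis.
Inter-reduce: drop elements whose leading term is divisible by another's, tail-reduce, and make monic.
Reduced Gröbner basis: {x^{2} + \tfrac{18}{11}x + \tfrac{8}{11}z + \tfrac{7}{11}, xz - 2x - 2, z^{2} + \tfrac{11}{4}x - \tfrac{9}{8}z + \tfrac{11}{4}, y - \tfrac{3}{2}z + 1}.

These coincide, so the ideals are equal.
The same test decides containment: I ⊆ J iff every generator of I reduces to 0 modulo a Gröbner basis of J.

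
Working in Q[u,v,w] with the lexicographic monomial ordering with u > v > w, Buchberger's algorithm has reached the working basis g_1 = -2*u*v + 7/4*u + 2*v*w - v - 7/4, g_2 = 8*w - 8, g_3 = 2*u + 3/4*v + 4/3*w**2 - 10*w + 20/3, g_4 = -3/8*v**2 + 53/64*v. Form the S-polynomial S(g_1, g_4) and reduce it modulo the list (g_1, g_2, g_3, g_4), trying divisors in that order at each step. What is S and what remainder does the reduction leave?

S(g_1, g_4) = 4/3*u*v - v**2*w + 1/2*v**2 + 7/8*v; remainder on division = 0.

lcm(LM(g_1), LM(g_4)) = u*v**2.
S = (lcm/LT(g_1))·g_1 − (lcm/LT(g_4))·g_4 = 4/3*u*v - v**2*w + 1/2*v**2 + 7/8*v.
Reduce S modulo (g_1, g_2, g_3, g_4) in that order:
  leading term u*v: subtract (-2/3)·g_1 from 4/3*u*v - v**2*w + 1/2*v**2 + 7/8*v → 7/6*u - v**2*w + 1/2*v**2 + 4/3*v*w + 5/24*v - 7/6
  leading term u: subtract (7/12)·g_3 from 7/6*u - v**2*w + 1/2*v**2 + 4/3*v*w + 5/24*v - 7/6 → -v**2*w + 1/2*v**2 + 4/3*v*w - 11/48*v - 7/9*w**2 + 35/6*w - 91/18
  leading term v**2*w: subtract (-1/8*v**2)·g_2 from -v**2*w + 1/2*v**2 + 4/3*v*w - 11/48*v - 7/9*w**2 + 35/6*w - 91/18 → -1/2*v**2 + 4/3*v*w - 11/48*v - 7/9*w**2 + 35/6*w - 91/18
  leading term v**2: subtract (4/3)·g_4 from -1/2*v**2 + 4/3*v*w - 11/48*v - 7/9*w**2 + 35/6*w - 91/18 → 4/3*v*w - 4/3*v - 7/9*w**2 + 35/6*w - 91/18
  leading term v*w: subtract (1/6*v)·g_2 from 4/3*v*w - 4/3*v - 7/9*w**2 + 35/6*w - 91/18 → -7/9*w**2 + 35/6*w - 91/18
  leading term w**2: subtract (-7/72*w)·g_2 from -7/9*w**2 + 35/6*w - 91/18 → 91/18*w - 91/18
  leading term w: subtract (91/144)·g_2 from 91/18*w - 91/18 → 0
The remainder is 0, so this S-polynomial contributes no new basis element.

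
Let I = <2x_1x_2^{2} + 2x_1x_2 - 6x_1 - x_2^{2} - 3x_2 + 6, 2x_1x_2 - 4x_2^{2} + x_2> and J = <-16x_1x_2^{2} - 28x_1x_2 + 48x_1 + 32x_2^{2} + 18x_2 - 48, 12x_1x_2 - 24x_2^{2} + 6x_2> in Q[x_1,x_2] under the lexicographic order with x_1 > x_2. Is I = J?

Yes, the ideals are equal.

For a fixed monomial order, each ideal has a unique reduced Gröbner basis; comparing bases decides equality.
Buchberger on the first generating set:
f_1 = 2x_1x_2^{2} + 2x_1x_2 - 6x_1 - x_2^{2} - 3x_2 + 6, LT = x_1x_2^{2}.
f_2 = 2x_1x_2 - 4x_2^{2} + x_2, LT = x_1x_2.

S(f_1,f_2): lcm = x_1x_2^{2}. S = x_1x_2 - 3x_1 + 2x_2^{3} - x_2^{2} - \tfrac{3}{2}x_2 + 3.
  reduce S modulo (f_1, f_2):
  remainder -3x_1 + 2x_2^{3} + x_2^{2} - 2x_2 + 3 ≠ 0; add g_3 = -3x_1 + 2x_2^{3} + x_2^{2} - 2x_2 + 3 to the basis.

S(f_1,g_3): lcm = x_1x_2^{2}. S = x_1x_2 - 3x_1 + \tfrac{2}{3}x_2^{5} + \tfrac{1}{3}x_2^{4} - \tfrac{2}{3}x_2^{3} + \tfrac{1}{2}x_2^{2} - \tfrac{3}{2}x_2 + 3.
  reduce S modulo (f_1, f_2, g_3):
  remainder \tfrac{2}{3}x_2^{5} + \tfrac{1}{3}x_2^{4} - \tfrac{8}{3}x_2^{3} + \tfrac{3}{2}x_2^{2} ≠ 0; add g_4 = \tfrac{2}{3}x_2^{5} + \tfrac{1}{3}x_2^{4} - \tfrac{8}{3}x_2^{3} + \tfrac{3}{2}x_2^{2} to the basis.

S(f_2,g_3): lcm = x_1x_2. S = \tfrac{2}{3}x_2^{4} + \tfrac{1}{3}x_2^{3} - \tfrac{8}{3}x_2^{2} + \tfrac{3}{2}x_2.
  reduce S modulo (f_1, f_2, g_3, g_4):
  remainder \tfrac{2}{3}x_2^{4} + \tfrac{1}{3}x_2^{3} - \tfrac{8}{3}x_2^{2} + \tfrac{3}{2}x_2 ≠ 0; add g_5 = \tfrac{2}{3}x_2^{4} + \tfrac{1}{3}x_2^{3} - \tfrac{8}{3}x_2^{2} + \tfrac{3}{2}x_2 to the basis.

The other S-polynomials (S(f_1,g_4), S(f_2,g_4), S(g_3,g_4), S(f_1,g_5), S(f_2,g_5), S(g_3,g_5), S(g_4,g_5)) all reduce to 0 modulo the current basis, so we have a Gröbner basis.
Inter-reduce: drop elements whose leading term is divisible by another's, tail-reduce, and make monic.
Reduced Gröbner basis: {x_1 - \tfrac{2}{3}x_2^{3} - \tfrac{1}{3}x_2^{2} + \tfrac{2}{3}x_2 - 1, x_2^{4} + \tfrac{1}{2}x_2^{3} - 4x_2^{2} + \tfrac{9}{4}x_2}.

Buchberger on the second generating set:
h_1 = -16x_1x_2^{2} - 28x_1x_2 + 48x_1 + 32x_2^{2} + 18x_2 - 48, LT = x_1x_2^{2}.
h_2 = 12x_1x_2 - 24x_2^{2} + 6x_2, LT = x_1x_2.

S(h_1,h_2): lcm = x_1x_2^{2}. S = \tfrac{7}{4}x_1x_2 - 3x_1 + 2x_2^{3} - \tfrac{5}{2}x_2^{2} - \tfrac{9}{8}x_2 + 3.
  reduce S modulo (h_1, h_2):
  remainder -3x_1 + 2x_2^{3} + x_2^{2} - 2x_2 + 3 ≠ 0; add k_3 = -3x_1 + 2x_2^{3} + x_2^{2} - 2x_2 + 3 to the basis.

S(h_1,k_3): lcm = x_1x_2^{2}. S = \tfrac{7}{4}x_1x_2 - 3x_1 + \tfrac{2}{3}x_2^{5} + \tfrac{1}{3}x_2^{4} - \tfrac{2}{3}x_2^{3} - x_2^{2} - \tfrac{9}{8}x_2 + 3.
  reduce S modulo (h_1, h_2, k_3):
  remainder \tfrac{2}{3}x_2^{5} + \tfrac{1}{3}x_2^{4} - \tfrac{8}{3}x_2^{3} + \tfrac{3}{2}x_2^{2} ≠ 0; add k_4 = \tfrac{2}{3}x_2^{5} + \tfrac{1}{3}x_2^{4} - \tfrac{8}{3}x_2^{3} + \tfrac{3}{2}x_2^{2} to the basis.

S(h_2,k_3): lcm = x_1x_2. S = \tfrac{2}{3}x_2^{4} + \tfrac{1}{3}x_2^{3} - \tfrac{8}{3}x_2^{2} + \tfrac{3}{2}x_2.
  reduce S modulo (h_1, h_2, k_3, k_4):
  remainder \tfrac{2}{3}x_2^{4} + \tfrac{1}{3}x_2^{3} - \tfrac{8}{3}x_2^{2} + \tfrac{3}{2}x_2 ≠ 0; add k_5 = \tfrac{2}{3}x_2^{4} + \tfrac{1}{3}x_2^{3} - \tfrac{8}{3}x_2^{2} + \tfrac{3}{2}x_2 to the basis.

The other S-polynomials (S(h_1,k_4), S(h_2,k_4), S(k_3,k_4), S(h_1,k_5), S(h_2,k_5), S(k_3,k_5), S(k_4,k_5)) all reduce to 0 modulo the current basis, so we have a Gröbner basis.
Inter-reduce: drop elements whose leading term is divisible by another's, tail-reduce, and make monic.
Reduced Gröbner basis: {x_1 - \tfrac{2}{3}x_2^{3} - \tfrac{1}{3}x_2^{2} + \tfrac{2}{3}x_2 - 1, x_2^{4} + \tfrac{1}{2}x_2^{3} - 4x_2^{2} + \tfrac{9}{4}x_2}.

These coincide, so the ideals are equal.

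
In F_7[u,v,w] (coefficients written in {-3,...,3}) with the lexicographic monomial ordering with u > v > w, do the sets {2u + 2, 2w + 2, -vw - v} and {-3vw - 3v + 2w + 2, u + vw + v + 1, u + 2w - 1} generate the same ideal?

No, the ideals differ.

Since reduced Gröbner bases are canonical representatives of ideals under a given ordering, it suffices to compute and compare them.
Buchberger on the first generating set:
f_1 = 2u + 2, LT = u.
f_2 = 2w + 2, LT = w.
f_3 = -vw - v, LT = vw.

The S-polynomials (S(f_1,f_2), S(f_1,f_3), S(f_2,f_3)) all reduce to 0 modulo the current basis, so we have a Gröbner basis.
Inter-reduce: drop elements whose leading term is divisible by another's, tail-reduce, and make monic.
Reduced Gröbner basis: {u + 1, w + 1}.

Buchberger on the second generating set:
h_1 = -3vw - 3v + 2w + 2, LT = vw.
h_2 = u + vw + v + 1, LT = u.
h_3 = u + 2w - 1, LT = u.

S(h_2,h_3): lcm = u. S = vw + v - 2w + 2.
  leading term vw: subtract (2)·h_1 from vw + v - 2w + 2 → w - 2
  leading term w: no divisor's leading term divides it; move w to the remainder.
  leading term 1: no divisor's leading term divides it; move -2 to the remainder.
  remainder w - 2 ≠ 0; add k_4 = w - 2 to the basis.

S(h_1,k_4): lcm = vw. S = 3v - 3w - 3.
  leading term v: no divisor's leading term divides it; move 3v to the remainder.
  leading term w: subtract (-3)·k_4 from -3w - 3 → -2
  leading term 1: no divisor's leading term divides it; move -2 to the remainder.
  remainder 3v - 2 ≠ 0; add k_5 = 3v - 2 to the basis.

The other S-polynomials (S(h_1,h_2), S(h_1,h_3), S(h_2,k_4), S(h_3,k_4), S(h_1,k_5), S(h_2,k_5), S(h_3,k_5), S(k_4,k_5)) all reduce to 0 modulo the current basis, so we have a Gröbner basis.
Inter-reduce: drop elements whose leading term is divisible by another's, tail-reduce, and make monic.
Reduced Gröbner basis: {u + 3, v - 3, w - 2}.

These differ, so the ideals are not equal.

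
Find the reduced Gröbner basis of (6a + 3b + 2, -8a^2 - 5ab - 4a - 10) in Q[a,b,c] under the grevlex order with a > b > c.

G = {b^2 + 2b - 172/9, a + 1/2b + 1/3}

f_1 = 6a + 3b + 2, LT = a.
f_2 = -8a^2 - 5ab - 4a - 10, LT = a^2.

S(f_1,f_2): lcm = a^2. S = -1/8ab - 1/6a - 5/4.
  leading term ab: subtract (-1/48b)·f_1 from -1/8ab - 1/6a - 5/4 → 1/16b^2 - 1/6a + 1/24b - 5/4
  leading term b^2: no divisor's leading term divides it; move 1/16b^2 to the remainder.
  leading term a: subtract (-1/36)·f_1 from -1/6a + 1/24b - 5/4 → 1/8b - 43/36
  leading term b: no divisor's leading term divides it; move 1/8b to the remainder.
  leading term 1: no divisor's leading term divides it; move -43/36 to the remainder.
  remainder 1/16b^2 + 1/8b - 43/36 ≠ 0; add g_3 = 1/16b^2 + 1/8b - 43/36 to the basis.

The other S-polynomials (S(f_1,g_3), S(f_2,g_3)) all reduce to 0 modulo the current basis, so we have a Gröbner basis.
Inter-reduce: drop elements whose leading term is divisible by another's, tail-reduce, and make monic.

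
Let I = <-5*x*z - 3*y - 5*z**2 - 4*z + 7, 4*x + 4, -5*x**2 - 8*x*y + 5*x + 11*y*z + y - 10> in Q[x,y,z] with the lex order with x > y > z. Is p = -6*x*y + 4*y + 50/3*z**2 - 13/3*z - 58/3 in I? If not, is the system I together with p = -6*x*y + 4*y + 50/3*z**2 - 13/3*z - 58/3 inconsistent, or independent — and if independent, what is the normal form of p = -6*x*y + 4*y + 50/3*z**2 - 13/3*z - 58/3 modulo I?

Adjoining -6*x*y + 4*y + 50/3*z**2 - 13/3*z - 58/3 makes the ideal the whole ring: the system is inconsistent.

First compute the reduced Gröbner basis of I by Buchberger's algorithm.
f_1 = -5*x*z - 3*y - 5*z**2 - 4*z + 7, LT = x*z.
f_2 = 4*x + 4, LT = x.
f_3 = -5*x**2 - 8*x*y + 5*x + 11*y*z + y - 10, LT = x**2.

S(f_1,f_2): lcm = x*z. S = 3/5*y + z**2 - 1/5*z - 7/5.
  leading term y: no divisor's leading term divides it; move 3/5*y to the remainder.
  leading term z**2: no divisor's leading term divides it; move z**2 to the remainder.
  leading term z: no divisor's leading term divides it; move -1/5*z to the remainder.
  leading term 1: no divisor's leading term divides it; move -7/5 to the remainder.
  remainder 3/5*y + z**2 - 1/5*z - 7/5 ≠ 0; add h_4 = 3/5*y + z**2 - 1/5*z - 7/5 to the basis.

S(f_1,f_3): lcm = x**2*z. S = -8/5*x*y*z + 3/5*x*y + x*z**2 + 9/5*x*z - 7/5*x + 11/5*y*z**2 + 1/5*y*z - 2*z.
  leading term x*y*z: subtract (8/25*y)·f_1 from -8/5*x*y*z + 3/5*x*y + x*z**2 + 9/5*x*z - 7/5*x + 11/5*y*z**2 + 1/5*y*z - 2*z → 3/5*x*y + x*z**2 + 9/5*x*z - 7/5*x + 24/25*y**2 + 19/5*y*z**2 + 37/25*y*z - 56/25*y - 2*z
  leading term x*y: subtract (3/20*y)·f_2 from 3/5*x*y + x*z**2 + 9/5*x*z - 7/5*x + 24/25*y**2 + 19/5*y*z**2 + 37/25*y*z - 56/25*y - 2*z → x*z**2 + 9/5*x*z - 7/5*x + 24/25*y**2 + 19/5*y*z**2 + 37/25*y*z - 71/25*y - 2*z
  leading term x*z**2: subtract (-1/5*z)·f_1 from x*z**2 + 9/5*x*z - 7/5*x + 24/25*y**2 + 19/5*y*z**2 + 37/25*y*z - 71/25*y - 2*z → 9/5*x*z - 7/5*x + 24/25*y**2 + 19/5*y*z**2 + 22/25*y*z - 71/25*y - z**3 - 4/5*z**2 - 3/5*z
  leading term x*z: subtract (-9/25)·f_1 from 9/5*x*z - 7/5*x + 24/25*y**2 + 19/5*y*z**2 + 22/25*y*z - 71/25*y - z**3 - 4/5*z**2 - 3/5*z → -7/5*x + 24/25*y**2 + 19/5*y*z**2 + 22/25*y*z - 98/25*y - z**3 - 13/5*z**2 - 51/25*z + 63/25
  leading term x: subtract (-7/20)·f_2 from -7/5*x + 24/25*y**2 + 19/5*y*z**2 + 22/25*y*z - 98/25*y - z**3 - 13/5*z**2 - 51/25*z + 63/25 → 24/25*y**2 + 19/5*y*z**2 + 22/25*y*z - 98/25*y - z**3 - 13/5*z**2 - 51/25*z + 98/25
  leading term y**2: subtract (8/5*y)·h_4 from 24/25*y**2 + 19/5*y*z**2 + 22/25*y*z - 98/25*y - z**3 - 13/5*z**2 - 51/25*z + 98/25 → 11/5*y*z**2 + 6/5*y*z - 42/25*y - z**3 - 13/5*z**2 - 51/25*z + 98/25
  leading term y*z**2: subtract (11/3*z**2)·h_4 from 11/5*y*z**2 + 6/5*y*z - 42/25*y - z**3 - 13/5*z**2 - 51/25*z + 98/25 → 6/5*y*z - 42/25*y - 11/3*z**4 - 4/15*z**3 + 38/15*z**2 - 51/25*z + 98/25
  leading term y*z: subtract (2*z)·h_4 from 6/5*y*z - 42/25*y - 11/3*z**4 - 4/15*z**3 + 38/15*z**2 - 51/25*z + 98/25 → -42/25*y - 11/3*z**4 - 34/15*z**3 + 44/15*z**2 + 19/25*z + 98/25
  leading term y: subtract (-14/5)·h_4 from -42/25*y - 11/3*z**4 - 34/15*z**3 + 44/15*z**2 + 19/25*z + 98/25 → -11/3*z**4 - 34/15*z**3 + 86/15*z**2 + 1/5*z
  leading term z**4: no divisor's leading term divides it; move -11/3*z**4 to the remainder.
  leading term z**3: no divisor's leading term divides it; move -34/15*z**3 to the remainder.
  leading term z**2: no divisor's leading term divides it; move 86/15*z**2 to the remainder.
  leading term z: no divisor's leading term divides it; move 1/5*z to the remainder.
  remainder -11/3*z**4 - 34/15*z**3 + 86/15*z**2 + 1/5*z ≠ 0; add h_5 = -11/3*z**4 - 34/15*z**3 + 86/15*z**2 + 1/5*z to the basis.

S(f_2,f_3): lcm = x**2. S = -8/5*x*y + 2*x + 11/5*y*z + 1/5*y - 2.
  leading term x*y: subtract (-2/5*y)·f_2 from -8/5*x*y + 2*x + 11/5*y*z + 1/5*y - 2 → 2*x + 11/5*y*z + 9/5*y - 2
  leading term x: subtract (1/2)·f_2 from 2*x + 11/5*y*z + 9/5*y - 2 → 11/5*y*z + 9/5*y - 4
  leading term y*z: subtract (11/3*z)·h_4 from 11/5*y*z + 9/5*y - 4 → 9/5*y - 11/3*z**3 + 11/15*z**2 + 77/15*z - 4
  leading term y: subtract (3)·h_4 from 9/5*y - 11/3*z**3 + 11/15*z**2 + 77/15*z - 4 → -11/3*z**3 - 34/15*z**2 + 86/15*z + 1/5
  leading term z**3: no divisor's leading term divides it; move -11/3*z**3 to the remainder.
  leading term z**2: no divisor's leading term divides it; move -34/15*z**2 to the remainder.
  leading term z: no divisor's leading term divides it; move 86/15*z to the remainder.
  leading term 1: no divisor's leading term divides it; move 1/5 to the remainder.
  remainder -11/3*z**3 - 34/15*z**2 + 86/15*z + 1/5 ≠ 0; add h_6 = -11/3*z**3 - 34/15*z**2 + 86/15*z + 1/5 to the basis.

The other S-polynomials (S(f_1,h_4), S(f_2,h_4), S(f_3,h_4), S(f_1,h_5), S(f_2,h_5), S(f_3,h_5), S(h_4,h_5), S(f_1,h_6), S(f_2,h_6), S(f_3,h_6), S(h_4,h_6), S(h_5,h_6)) all reduce to 0 modulo the current basis, so we have a Gröbner basis.
Inter-reduce: drop elements whose leading term is divisible by another's, tail-reduce, and make monic.
Reduced Gröbner basis: {x + 1, y + 5/3*z**2 - 1/3*z - 7/3, z**3 + 34/55*z**2 - 86/55*z - 3/55}.
Label its elements g_1 = x + 1, g_2 = y + 5/3*z**2 - 1/3*z - 7/3, g_3 = z**3 + 34/55*z**2 - 86/55*z - 3/55.

Reduce p = -6*x*y + 4*y + 50/3*z**2 - 13/3*z - 58/3 modulo G:
  leading term x*y: subtract (-6*y)·g_1 from -6*x*y + 4*y + 50/3*z**2 - 13/3*z - 58/3 → 10*y + 50/3*z**2 - 13/3*z - 58/3
  leading term y: subtract (10)·g_2 from 10*y + 50/3*z**2 - 13/3*z - 58/3 → -z + 4
  leading term z: no divisor's leading term divides it; move -z to the remainder.
  leading term 1: no divisor's leading term divides it; move 4 to the remainder.
  normal form = -z + 4.
The normal form is nonzero, so p ∉ I. Since p minus its normal form lies in I, I + (p) = I + (r) where r = -z + 4; decide whether this ideal is the whole ring.
Run Buchberger on G together with r (pairs among the g_i already reduce to 0 since G is a Gröbner basis):
g_1 = x + 1, LT = x.
g_2 = y + 5/3*z**2 - 1/3*z - 7/3, LT = y.
g_3 = z**3 + 34/55*z**2 - 86/55*z - 3/55, LT = z**3.
r = -z + 4, LT = z.

S(g_3,r): lcm = z**3. S = 254/55*z**2 - 86/55*z - 3/55.
  leading term z**2: subtract (-254/55*z)·r from 254/55*z**2 - 86/55*z - 3/55 → 186/11*z - 3/55
  leading term z: subtract (-186/11)·r from 186/11*z - 3/55 → 3717/55
  leading term 1: no divisor's leading term divides it; move 3717/55 to the remainder.
  remainder 3717/55 ≠ 0; add m_5 = 3717/55 to the basis.

The other S-polynomials (S(g_1,g_2), S(g_1,g_3), S(g_1,r), S(g_2,g_3), S(g_2,r), S(g_1,m_5), S(g_2,m_5), S(g_3,m_5), S(r,m_5)) all reduce to 0 modulo the current basis, so we have a Gröbner basis.
Inter-reduce: drop elements whose leading term is divisible by another's, tail-reduce, and make monic.
Reduced Gröbner basis: {1}.
The reduced Gröbner basis of I + (p) is {1}: the ideal is the whole ring, so the enlarged system has no common solution — adjoining p is inconsistent.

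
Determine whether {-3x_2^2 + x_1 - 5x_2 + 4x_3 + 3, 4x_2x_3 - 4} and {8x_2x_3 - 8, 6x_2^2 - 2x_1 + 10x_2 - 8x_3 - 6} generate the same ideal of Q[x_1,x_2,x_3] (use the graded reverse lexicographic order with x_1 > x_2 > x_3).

Two ideals are equal iff their reduced Gröbner bases coincide (the reduced basis is unique for a fixed ordering).
Buchberger on the first generating set:
f_1 = -3x_2^2 + x_1 - 5x_2 + 4x_3 + 3, LT = x_2^2.
f_2 = 4x_2x_3 - 4, LT = x_2x_3.

S(f_1,f_2): lcm = x_2^2x_3. S = -1/3x_1x_3 + 5/3x_2x_3 - 4/3x_3^2 + x_2 - x_3.
  leading term x_1x_3: no divisor's leading term divides it; move -1/3x_1x_3 to the remainder.
  leading term x_2x_3: subtract (5/12)·f_2 from 5/3x_2x_3 - 4/3x_3^2 + x_2 - x_3 → -4/3x_3^2 + x_2 - x_3 + 5/3
  leading term x_3^2: no divisor's leading term divides it; move -4/3x_3^2 to the remainder.
  leading term x_2: no divisor's leading term divides it; move x_2 to the remainder.
  leading term x_3: no divisor's leading term divides it; move -x_3 to the remainder.
  leading term 1: no divisor's leading term divides it; move 5/3 to the remainder.
  remainder -1/3x_1x_3 - 4/3x_3^2 + x_2 - x_3 + 5/3 ≠ 0; add g_3 = -1/3x_1x_3 - 4/3x_3^2 + x_2 - x_3 + 5/3 to the basis.

S(f_1,g_3): leading monomials are coprime, so the S-polynomial reduces to 0 (Buchberger's first criterion).
S(f_2,g_3): lcm = x_1x_2x_3. S = -4x_2x_3^2 + 3x_2^2 - 3x_2x_3 - x_1 + 5x_2.
  leading term x_2x_3^2: subtract (-x_3)·f_2 from -4x_2x_3^2 + 3x_2^2 - 3x_2x_3 - x_1 + 5x_2 → 3x_2^2 - 3x_2x_3 - x_1 + 5x_2 - 4x_3
  leading term x_2^2: subtract (-1)·f_1 from 3x_2^2 - 3x_2x_3 - x_1 + 5x_2 - 4x_3 → -3x_2x_3 + 3
  leading term x_2x_3: subtract (-3/4)·f_2 from -3x_2x_3 + 3 → 0
  remainder 0.

Every S-polynomial of the final basis reduces to 0, so we have a Gröbner basis.
Inter-reduce: drop elements whose leading term is divisible by another's, tail-reduce, and make monic.
Reduced Gröbner basis: {x_2^2 - 1/3x_1 + 5/3x_2 - 4/3x_3 - 1, x_1x_3 + 4x_3^2 - 3x_2 + 3x_3 - 5, x_2x_3 - 1}.

Buchberger on the second generating set:
h_1 = 8x_2x_3 - 8, LT = x_2x_3.
h_2 = 6x_2^2 - 2x_1 + 10x_2 - 8x_3 - 6, LT = x_2^2.

S(h_1,h_2): lcm = x_2^2x_3. S = 1/3x_1x_3 - 5/3x_2x_3 + 4/3x_3^2 - x_2 + x_3.
  leading term x_1x_3: no divisor's leading term divides it; move 1/3x_1x_3 to the remainder.
  leading term x_2x_3: subtract (-5/24)·h_1 from -5/3x_2x_3 + 4/3x_3^2 - x_2 + x_3 → 4/3x_3^2 - x_2 + x_3 - 5/3
  leading term x_3^2: no divisor's leading term divides it; move 4/3x_3^2 to the remainder.
  leading term x_2: no divisor's leading term divides it; move -x_2 to the remainder.
  leading term x_3: no divisor's leading term divides it; move x_3 to the remainder.
  leading term 1: no divisor's leading term divides it; move -5/3 to the remainder.
  remainder 1/3x_1x_3 + 4/3x_3^2 - x_2 + x_3 - 5/3 ≠ 0; add k_3 = 1/3x_1x_3 + 4/3x_3^2 - x_2 + x_3 - 5/3 to the basis.

S(h_1,k_3): lcm = x_1x_2x_3. S = -4x_2x_3^2 + 3x_2^2 - 3x_2x_3 - x_1 + 5x_2.
  leading term x_2x_3^2: subtract (-1/2x_3)·h_1 from -4x_2x_3^2 + 3x_2^2 - 3x_2x_3 - x_1 + 5x_2 → 3x_2^2 - 3x_2x_3 - x_1 + 5x_2 - 4x_3
  leading term x_2^2: subtract (1/2)·h_2 from 3x_2^2 - 3x_2x_3 - x_1 + 5x_2 - 4x_3 → -3x_2x_3 + 3
  leading term x_2x_3: subtract (-3/8)·h_1 from -3x_2x_3 + 3 → 0
  remainder 0.

S(h_2,k_3): leading monomials are coprime, so the S-polynomial reduces to 0 (Buchberger's first criterion).
Every S-polynomial of the final basis reduces to 0, so we have a Gröbner basis.
Inter-reduce: drop elements whose leading term is divisible by another's, tail-reduce, and make monic.
Reduced Gröbner basis: {x_2^2 - 1/3x_1 + 5/3x_2 - 4/3x_3 - 1, x_1x_3 + 4x_3^2 - 3x_2 + 3x_3 - 5, x_2x_3 - 1}.

Same reduced basis, so the two generating sets span the same ideal.

Yes, the ideals are equal.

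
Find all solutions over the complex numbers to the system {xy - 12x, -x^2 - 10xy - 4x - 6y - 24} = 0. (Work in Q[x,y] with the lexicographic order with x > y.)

Compute a lex Gröbner basis by Buchberger's algorithm.
f_1 = xy - 12x, LT = xy.
f_2 = -x^2 - 10xy - 4x - 6y - 24, LT = x^2.

S(f_1,f_2): lcm = x^2y. S = -12x^2 - 10xy^2 - 4xy - 6y^2 - 24y.
  reduce S modulo (f_1, f_2):
  remainder -6y^2 + 48y + 288 ≠ 0; add h_3 = -6y^2 + 48y + 288 to the basis.

The other S-polynomials (S(f_1,h_3), S(f_2,h_3)) all reduce to 0 modulo the current basis, so we have a Gröbner basis.
Inter-reduce: drop elements whose leading term is divisible by another's, tail-reduce, and make monic.
Reduced Gröbner basis: {x^2 + 124x + 6y + 24, xy - 12x, y^2 - 8y - 48}.

Since the basis is lex-ordered, y^2 - 8y - 48 is univariate in y. Its roots are {-4, 12}. Back-substituting each root into the other basis elements fixes the other coordinates.
  y = -4: the earlier basis elements become x^2 + 124x = 0; -16x = 0, giving x = 0 — point (0, -4).
  y = 12: the earlier basis element becomes x^2 + 124x + 96 = 0, giving x = -62 - 2*sqrt(937), -62 + 2*sqrt(937) — points (-62 - 2*sqrt(937), 12), (-62 + 2*sqrt(937), 12).

{(0, -4), (-62 - 2*sqrt(937), 12), (-62 + 2*sqrt(937), 12)}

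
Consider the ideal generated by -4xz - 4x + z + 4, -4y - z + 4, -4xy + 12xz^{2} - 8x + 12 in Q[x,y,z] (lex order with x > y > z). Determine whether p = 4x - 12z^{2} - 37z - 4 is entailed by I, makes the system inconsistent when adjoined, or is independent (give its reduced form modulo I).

4x - 12z^{2} - 37z - 4 lies in I (it reduces to 0).

First compute the reduced Gröbner basis of I by Buchberger's algorithm.
f_1 = -4xz - 4x + z + 4, LT = xz.
f_2 = -4y - z + 4, LT = y.
f_3 = -4xy + 12xz^{2} - 8x + 12, LT = xy.

S(f_1,f_2): leading monomials are coprime, so the S-polynomial reduces to 0 (Buchberger's first criterion).
S(f_1,f_3): lcm = xyz. S = xy + 3xz^{3} - 2xz - \tfrac{1}{4}yz - y + 3z.
  leading term xy: subtract (-\tfrac{1}{4}x)·f_2 from xy + 3xz^{3} - 2xz - \tfrac{1}{4}yz - y + 3z → 3xz^{3} - \tfrac{9}{4}xz + x - \tfrac{1}{4}yz - y + 3z
  leading term xz^{3}: subtract (-\tfrac{3}{4}z^{2})·f_1 from 3xz^{3} - \tfrac{9}{4}xz + x - \tfrac{1}{4}yz - y + 3z → -3xz^{2} - \tfrac{9}{4}xz + x - \tfrac{1}{4}yz - y + \tfrac{3}{4}z^{3} + 3z^{2} + 3z
  leading term xz^{2}: subtract (\tfrac{3}{4}z)·f_1 from -3xz^{2} - \tfrac{9}{4}xz + x - \tfrac{1}{4}yz - y + \tfrac{3}{4}z^{3} + 3z^{2} + 3z → \tfrac{3}{4}xz + x - \tfrac{1}{4}yz - y + \tfrac{3}{4}z^{3} + \tfrac{9}{4}z^{2}
  leading term xz: subtract (-\tfrac{3}{16})·f_1 from \tfrac{3}{4}xz + x - \tfrac{1}{4}yz - y + \tfrac{3}{4}z^{3} + \tfrac{9}{4}z^{2} → \tfrac{1}{4}x - \tfrac{1}{4}yz - y + \tfrac{3}{4}z^{3} + \tfrac{9}{4}z^{2} + \tfrac{3}{16}z + \tfrac{3}{4}
  leading term x: no divisor's leading term divides it; move \tfrac{1}{4}x to the remainder.
  leading term yz: subtract (\tfrac{1}{16}z)·f_2 from -\tfrac{1}{4}yz - y + \tfrac{3}{4}z^{3} + \tfrac{9}{4}z^{2} + \tfrac{3}{16}z + \tfrac{3}{4} → -y + \tfrac{3}{4}z^{3} + \tfrac{37}{16}z^{2} - \tfrac{1}{16}z + \tfrac{3}{4}
  leading term y: subtract (\tfrac{1}{4})·f_2 from -y + \tfrac{3}{4}z^{3} + \tfrac{37}{16}z^{2} - \tfrac{1}{16}z + \tfrac{3}{4} → \tfrac{3}{4}z^{3} + \tfrac{37}{16}z^{2} + \tfrac{3}{16}z - \tfrac{1}{4}
  leading term z^{3}: no divisor's leading term divides it; move \tfrac{3}{4}z^{3} to the remainder.
  leading term z^{2}: no divisor's leading term divides it; move \tfrac{37}{16}z^{2} to the remainder.
  leading term z: no divisor's leading term divides it; move \tfrac{3}{16}z to the remainder.
  leading term 1: no divisor's leading term divides it; move -\tfrac{1}{4} to the remainder.
  remainder \tfrac{1}{4}x + \tfrac{3}{4}z^{3} + \tfrac{37}{16}z^{2} + \tfrac{3}{16}z - \tfrac{1}{4} ≠ 0; add h_4 = \tfrac{1}{4}x + \tfrac{3}{4}z^{3} + \tfrac{37}{16}z^{2} + \tfrac{3}{16}z - \tfrac{1}{4} to the basis.

S(f_2,f_3): lcm = xy. S = 3xz^{2} + \tfrac{1}{4}xz - 3x + 3.
  leading term xz^{2}: subtract (-\tfrac{3}{4}z)·f_1 from 3xz^{2} + \tfrac{1}{4}xz - 3x + 3 → -\tfrac{11}{4}xz - 3x + \tfrac{3}{4}z^{2} + 3z + 3
  leading term xz: subtract (\tfrac{11}{16})·f_1 from -\tfrac{11}{4}xz - 3x + \tfrac{3}{4}z^{2} + 3z + 3 → -\tfrac{1}{4}x + \tfrac{3}{4}z^{2} + \tfrac{37}{16}z + \tfrac{1}{4}
  leading term x: subtract (-1)·h_4 from -\tfrac{1}{4}x + \tfrac{3}{4}z^{2} + \tfrac{37}{16}z + \tfrac{1}{4} → \tfrac{3}{4}z^{3} + \tfrac{49}{16}z^{2} + \tfrac{5}{2}z
  leading term z^{3}: no divisor's leading term divides it; move \tfrac{3}{4}z^{3} to the remainder.
  leading term z^{2}: no divisor's leading term divides it; move \tfrac{49}{16}z^{2} to the remainder.
  leading term z: no divisor's leading term divides it; move \tfrac{5}{2}z to the remainder.
  remainder \tfrac{3}{4}z^{3} + \tfrac{49}{16}z^{2} + \tfrac{5}{2}z ≠ 0; add h_5 = \tfrac{3}{4}z^{3} + \tfrac{49}{16}z^{2} + \tfrac{5}{2}z to the basis.

S(f_1,h_4): lcm = xz. S = x - 3z^{4} - \tfrac{37}{4}z^{3} - \tfrac{3}{4}z^{2} + \tfrac{3}{4}z - 1.
  leading term x: subtract (4)·h_4 from x - 3z^{4} - \tfrac{37}{4}z^{3} - \tfrac{3}{4}z^{2} + \tfrac{3}{4}z - 1 → -3z^{4} - \tfrac{49}{4}z^{3} - 10z^{2}
  leading term z^{4}: subtract (-4z)·h_5 from -3z^{4} - \tfrac{49}{4}z^{3} - 10z^{2} → 0
  remainder 0.

S(f_2,h_4): leading monomials are coprime, so the S-polynomial reduces to 0 (Buchberger's first criterion).
S(f_3,h_4): lcm = xy. S = -3xz^{2} + 2x - 3yz^{3} - \tfrac{37}{4}yz^{2} - \tfrac{3}{4}yz + y - 3.
  leading term xz^{2}: subtract (\tfrac{3}{4}z)·f_1 from -3xz^{2} + 2x - 3yz^{3} - \tfrac{37}{4}yz^{2} - \tfrac{3}{4}yz + y - 3 → 3xz + 2x - 3yz^{3} - \tfrac{37}{4}yz^{2} - \tfrac{3}{4}yz + y - \tfrac{3}{4}z^{2} - 3z - 3
  leading term xz: subtract (-\tfrac{3}{4})·f_1 from 3xz + 2x - 3yz^{3} - \tfrac{37}{4}yz^{2} - \tfrac{3}{4}yz + y - \tfrac{3}{4}z^{2} - 3z - 3 → -x - 3yz^{3} - \tfrac{37}{4}yz^{2} - \tfrac{3}{4}yz + y - \tfrac{3}{4}z^{2} - \tfrac{9}{4}z
  leading term x: subtract (-4)·h_4 from -x - 3yz^{3} - \tfrac{37}{4}yz^{2} - \tfrac{3}{4}yz + y - \tfrac{3}{4}z^{2} - \tfrac{9}{4}z → -3yz^{3} - \tfrac{37}{4}yz^{2} - \tfrac{3}{4}yz + y + 3z^{3} + \tfrac{17}{2}z^{2} - \tfrac{3}{2}z - 1
  leading term yz^{3}: subtract (\tfrac{3}{4}z^{3})·f_2 from -3yz^{3} - \tfrac{37}{4}yz^{2} - \tfrac{3}{4}yz + y + 3z^{3} + \tfrac{17}{2}z^{2} - \tfrac{3}{2}z - 1 → -\tfrac{37}{4}yz^{2} - \tfrac{3}{4}yz + y + \tfrac{3}{4}z^{4} + \tfrac{17}{2}z^{2} - \tfrac{3}{2}z - 1
  leading term yz^{2}: subtract (\tfrac{37}{16}z^{2})·f_2 from -\tfrac{37}{4}yz^{2} - \tfrac{3}{4}yz + y + \tfrac{3}{4}z^{4} + \tfrac{17}{2}z^{2} - \tfrac{3}{2}z - 1 → -\tfrac{3}{4}yz + y + \tfrac{3}{4}z^{4} + \tfrac{37}{16}z^{3} - \tfrac{3}{4}z^{2} - \tfrac{3}{2}z - 1
  leading term yz: subtract (\tfrac{3}{16}z)·f_2 from -\tfrac{3}{4}yz + y + \tfrac{3}{4}z^{4} + \tfrac{37}{16}z^{3} - \tfrac{3}{4}z^{2} - \tfrac{3}{2}z - 1 → y + \tfrac{3}{4}z^{4} + \tfrac{37}{16}z^{3} - \tfrac{9}{16}z^{2} - \tfrac{9}{4}z - 1
  leading term y: subtract (-\tfrac{1}{4})·f_2 from y + \tfrac{3}{4}z^{4} + \tfrac{37}{16}z^{3} - \tfrac{9}{16}z^{2} - \tfrac{9}{4}z - 1 → \tfrac{3}{4}z^{4} + \tfrac{37}{16}z^{3} - \tfrac{9}{16}z^{2} - \tfrac{5}{2}z
  leading term z^{4}: subtract (z)·h_5 from \tfrac{3}{4}z^{4} + \tfrac{37}{16}z^{3} - \tfrac{9}{16}z^{2} - \tfrac{5}{2}z → -\tfrac{3}{4}z^{3} - \tfrac{49}{16}z^{2} - \tfrac{5}{2}z
  leading term z^{3}: subtract (-1)·h_5 from -\tfrac{3}{4}z^{3} - \tfrac{49}{16}z^{2} - \tfrac{5}{2}z → 0
  remainder 0.

S(f_1,h_5): lcm = xz^{3}. S = -\tfrac{37}{12}xz^{2} - \tfrac{10}{3}xz - \tfrac{1}{4}z^{3} - z^{2}.
  leading term xz^{2}: subtract (\tfrac{37}{48}z)·f_1 from -\tfrac{37}{12}xz^{2} - \tfrac{10}{3}xz - \tfrac{1}{4}z^{3} - z^{2} → -\tfrac{1}{4}xz - \tfrac{1}{4}z^{3} - \tfrac{85}{48}z^{2} - \tfrac{37}{12}z
  leading term xz: subtract (\tfrac{1}{16})·f_1 from -\tfrac{1}{4}xz - \tfrac{1}{4}z^{3} - \tfrac{85}{48}z^{2} - \tfrac{37}{12}z → \tfrac{1}{4}x - \tfrac{1}{4}z^{3} - \tfrac{85}{48}z^{2} - \tfrac{151}{48}z - \tfrac{1}{4}
  leading term x: subtract (1)·h_4 from \tfrac{1}{4}x - \tfrac{1}{4}z^{3} - \tfrac{85}{48}z^{2} - \tfrac{151}{48}z - \tfrac{1}{4} → -z^{3} - \tfrac{49}{12}z^{2} - \tfrac{10}{3}z
  leading term z^{3}: subtract (-\tfrac{4}{3})·h_5 from -z^{3} - \tfrac{49}{12}z^{2} - \tfrac{10}{3}z → 0
  remainder 0.

S(f_2,h_5): leading monomials are coprime, so the S-polynomial reduces to 0 (Buchberger's first criterion).
S(f_3,h_5): leading monomials are coprime, so the S-polynomial reduces to 0 (Buchberger's first criterion).
S(h_4,h_5): leading monomials are coprime, so the S-polynomial reduces to 0 (Buchberger's first criterion).
Every S-polynomial of the final basis reduces to 0, so we have a Gröbner basis.
Inter-reduce: drop elements whose leading term is divisible by another's, tail-reduce, and make monic.
Reduced Gröbner basis: {x - 3z^{2} - \tfrac{37}{4}z - 1, y + \tfrac{1}{4}z - 1, z^{3} + \tfrac{49}{12}z^{2} + \tfrac{10}{3}z}.
Label its elements g_1 = x - 3z^{2} - \tfrac{37}{4}z - 1, g_2 = y + \tfrac{1}{4}z - 1, g_3 = z^{3} + \tfrac{49}{12}z^{2} + \tfrac{10}{3}z.

Reduce p = 4x - 12z^{2} - 37z - 4 modulo G:
  leading term x: subtract (4)·g_1 from 4x - 12z^{2} - 37z - 4 → 0
  normal form = 0.
Since the normal form is 0, p ∈ I.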